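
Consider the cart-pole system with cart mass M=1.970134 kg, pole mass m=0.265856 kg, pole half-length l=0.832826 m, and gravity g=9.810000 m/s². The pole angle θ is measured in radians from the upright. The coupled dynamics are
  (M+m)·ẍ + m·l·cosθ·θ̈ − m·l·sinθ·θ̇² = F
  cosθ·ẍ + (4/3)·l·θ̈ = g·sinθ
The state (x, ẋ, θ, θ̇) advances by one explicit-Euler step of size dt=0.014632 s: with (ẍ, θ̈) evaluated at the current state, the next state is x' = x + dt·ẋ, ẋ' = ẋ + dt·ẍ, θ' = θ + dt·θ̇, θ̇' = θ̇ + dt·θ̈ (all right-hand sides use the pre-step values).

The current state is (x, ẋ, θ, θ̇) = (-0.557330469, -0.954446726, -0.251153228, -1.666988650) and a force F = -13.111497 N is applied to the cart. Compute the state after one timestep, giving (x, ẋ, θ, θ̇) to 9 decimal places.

sinθ=-0.248521171, cosθ=0.968626464
temp = (F + m·l·θ̇²·sinθ)/(M+m) = (-13.111497 + -0.152907722)/2.235990 = -5.932229000
θ̈ = (g·sinθ − cosθ·temp)/(l·(4/3 − m·cos²θ/(M+m))) = 3.251133130
ẍ = temp − m·l·θ̈·cosθ/(M+m) = -6.244061925
Euler: x'=-0.557330469+0.014632·-0.954446726=-0.571295933, ẋ'=-0.954446726+0.014632·-6.244061925=-1.045809840
       θ'=-0.251153228+0.014632·-1.666988650=-0.275544606, θ̇'=-1.666988650+0.014632·3.251133130=-1.619418070

(-0.571295933, -1.045809840, -0.275544606, -1.619418070)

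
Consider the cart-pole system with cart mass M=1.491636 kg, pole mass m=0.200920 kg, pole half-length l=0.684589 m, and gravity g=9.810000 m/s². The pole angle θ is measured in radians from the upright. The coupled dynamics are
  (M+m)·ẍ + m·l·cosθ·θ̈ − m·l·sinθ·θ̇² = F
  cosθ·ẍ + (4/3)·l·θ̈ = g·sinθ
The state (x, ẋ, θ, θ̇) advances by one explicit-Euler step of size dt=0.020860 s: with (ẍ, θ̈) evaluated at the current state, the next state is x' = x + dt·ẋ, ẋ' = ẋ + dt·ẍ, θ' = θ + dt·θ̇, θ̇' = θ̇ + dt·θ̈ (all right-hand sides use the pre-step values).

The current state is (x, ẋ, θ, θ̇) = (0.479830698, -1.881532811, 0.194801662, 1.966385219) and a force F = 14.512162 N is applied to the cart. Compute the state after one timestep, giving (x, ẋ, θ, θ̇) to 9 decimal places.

sinθ=0.193571952, cosθ=0.981086082
temp = (F + m·l·θ̇²·sinθ)/(M+m) = (14.512162 + 0.102951509)/1.692556 = 8.634936457
θ̈ = (g·sinθ − cosθ·temp)/(l·(4/3 − m·cos²θ/(M+m))) = -7.875577883
ẍ = temp − m·l·θ̈·cosθ/(M+m) = 9.262849616
Euler: x'=0.479830698+0.020860·-1.881532811=0.440581924, ẋ'=-1.881532811+0.020860·9.262849616=-1.688309768
       θ'=0.194801662+0.020860·1.966385219=0.235820458, θ̇'=1.966385219+0.020860·-7.875577883=1.802100664

(0.440581924, -1.688309768, 0.235820458, 1.802100664)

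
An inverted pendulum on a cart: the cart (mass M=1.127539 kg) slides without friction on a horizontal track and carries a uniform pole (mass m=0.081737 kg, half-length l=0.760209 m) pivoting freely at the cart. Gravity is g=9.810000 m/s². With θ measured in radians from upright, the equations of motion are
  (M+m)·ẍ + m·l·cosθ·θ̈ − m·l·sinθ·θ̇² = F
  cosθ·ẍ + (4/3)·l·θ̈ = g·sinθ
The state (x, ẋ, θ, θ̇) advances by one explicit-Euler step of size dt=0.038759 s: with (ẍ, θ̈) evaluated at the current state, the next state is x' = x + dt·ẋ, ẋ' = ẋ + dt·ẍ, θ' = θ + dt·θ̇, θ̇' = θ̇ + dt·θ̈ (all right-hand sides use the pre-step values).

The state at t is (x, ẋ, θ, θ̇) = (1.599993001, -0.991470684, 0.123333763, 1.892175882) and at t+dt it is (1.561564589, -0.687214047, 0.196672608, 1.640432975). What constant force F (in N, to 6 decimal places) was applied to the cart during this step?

F = 9.064880 N

ẍ = (ẋ'−ẋ)/dt = (-0.687214047−-0.991470684)/0.038759 = 7.849961
θ̈ = (θ̇'−θ̇)/dt = (1.640432975−1.892175882)/0.038759 = -6.495083
sinθ=0.123021, cosθ=0.992404
F = (M+m)·ẍ + m·l·cosθ·θ̈ − m·l·sinθ·θ̇² = 9.492769 + -0.400521 − 0.027369 = 9.064880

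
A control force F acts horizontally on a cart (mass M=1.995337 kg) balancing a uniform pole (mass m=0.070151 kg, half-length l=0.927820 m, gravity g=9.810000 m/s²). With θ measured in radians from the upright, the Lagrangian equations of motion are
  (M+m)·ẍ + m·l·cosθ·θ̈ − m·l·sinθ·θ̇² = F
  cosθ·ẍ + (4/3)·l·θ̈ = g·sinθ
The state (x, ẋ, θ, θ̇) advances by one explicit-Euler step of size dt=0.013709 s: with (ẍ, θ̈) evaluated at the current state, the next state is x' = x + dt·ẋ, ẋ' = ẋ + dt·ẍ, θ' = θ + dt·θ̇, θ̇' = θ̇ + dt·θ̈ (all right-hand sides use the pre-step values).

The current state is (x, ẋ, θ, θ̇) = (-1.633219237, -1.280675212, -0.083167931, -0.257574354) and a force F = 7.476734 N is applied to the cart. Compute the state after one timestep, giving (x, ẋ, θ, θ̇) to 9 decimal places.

(-1.650776013, -1.229474410, -0.086699018, -0.307850109)

sinθ=-0.083072087, cosθ=0.996543541
temp = (F + m·l·θ̇²·sinθ)/(M+m) = (7.476734 + -0.000358722)/2.065488 = 3.619665318
θ̈ = (g·sinθ − cosθ·temp)/(l·(4/3 − m·cos²θ/(M+m))) = -3.667353954
ẍ = temp − m·l·θ̈·cosθ/(M+m) = 3.734831250
Euler: x'=-1.633219237+0.013709·-1.280675212=-1.650776013, ẋ'=-1.280675212+0.013709·3.734831250=-1.229474410
       θ'=-0.083167931+0.013709·-0.257574354=-0.086699018, θ̇'=-0.257574354+0.013709·-3.667353954=-0.307850109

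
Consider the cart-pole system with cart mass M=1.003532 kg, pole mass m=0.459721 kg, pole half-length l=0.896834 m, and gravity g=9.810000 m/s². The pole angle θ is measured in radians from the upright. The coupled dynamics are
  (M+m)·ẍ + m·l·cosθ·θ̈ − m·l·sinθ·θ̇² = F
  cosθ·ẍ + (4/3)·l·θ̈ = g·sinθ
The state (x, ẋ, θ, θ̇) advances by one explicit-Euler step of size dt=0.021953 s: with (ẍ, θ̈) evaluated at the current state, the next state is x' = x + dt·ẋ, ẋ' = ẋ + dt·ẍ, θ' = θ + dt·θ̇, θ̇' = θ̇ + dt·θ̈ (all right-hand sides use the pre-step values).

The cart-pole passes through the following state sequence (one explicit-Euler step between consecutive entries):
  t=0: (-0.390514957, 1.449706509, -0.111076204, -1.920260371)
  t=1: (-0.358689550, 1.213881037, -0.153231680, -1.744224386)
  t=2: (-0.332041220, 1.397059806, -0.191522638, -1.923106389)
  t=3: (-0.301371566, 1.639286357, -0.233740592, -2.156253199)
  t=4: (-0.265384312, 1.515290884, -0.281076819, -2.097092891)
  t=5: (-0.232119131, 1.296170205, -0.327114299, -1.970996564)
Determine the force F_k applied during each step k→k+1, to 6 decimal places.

step 0→1:
  ẍ = (ẋ'−ẋ)/dt = (1.213881037−1.449706509)/0.021953 = -10.742289
  θ̈ = (θ̇'−θ̇)/dt = (-1.744224386−-1.920260371)/0.021953 = 8.018767
  sinθ=-0.110848, cosθ=0.993837
  F = (M+m)·ẍ + m·l·cosθ·θ̈ − m·l·sinθ·θ̇² = -15.718687 + 3.285711 − -0.168521 = -12.264455
step 1→2:
  ẍ = (ẋ'−ẋ)/dt = (1.397059806−1.213881037)/0.021953 = 8.344134
  θ̈ = (θ̇'−θ̇)/dt = (-1.923106389−-1.744224386)/0.021953 = -8.148408
  sinθ=-0.152633, cosθ=0.988283
  F = (M+m)·ẍ + m·l·cosθ·θ̈ − m·l·sinθ·θ̇² = 12.209579 + -3.320171 − -0.191452 = 9.080859
step 2→3:
  ẍ = (ẋ'−ẋ)/dt = (1.639286357−1.397059806)/0.021953 = 11.033870
  θ̈ = (θ̇'−θ̇)/dt = (-2.156253199−-1.923106389)/0.021953 = -10.620271
  sinθ=-0.190354, cosθ=0.981716
  F = (M+m)·ẍ + m·l·cosθ·θ̈ − m·l·sinθ·θ̇² = 16.145344 + -4.298606 − -0.290252 = 12.136989
step 3→4:
  ẍ = (ẋ'−ẋ)/dt = (1.515290884−1.639286357)/0.021953 = -5.648225
  θ̈ = (θ̇'−θ̇)/dt = (-2.097092891−-2.156253199)/0.021953 = 2.694862
  sinθ=-0.231618, cosθ=0.972807
  F = (M+m)·ẍ + m·l·cosθ·θ̈ − m·l·sinθ·θ̇² = -8.264781 + 1.080860 − -0.443995 = -6.739926
step 4→5:
  ẍ = (ẋ'−ẋ)/dt = (1.296170205−1.515290884)/0.021953 = -9.981355
  θ̈ = (θ̇'−θ̇)/dt = (-1.970996564−-2.097092891)/0.021953 = 5.743922
  sinθ=-0.277390, cosθ=0.960757
  F = (M+m)·ẍ + m·l·cosθ·θ̈ − m·l·sinθ·θ̇² = -14.605247 + 2.275248 − -0.502960 = -11.827040

F_0 = -12.264455 N
F_1 = 9.080859 N
F_2 = 12.136989 N
F_3 = -6.739926 N
F_4 = -11.827040 N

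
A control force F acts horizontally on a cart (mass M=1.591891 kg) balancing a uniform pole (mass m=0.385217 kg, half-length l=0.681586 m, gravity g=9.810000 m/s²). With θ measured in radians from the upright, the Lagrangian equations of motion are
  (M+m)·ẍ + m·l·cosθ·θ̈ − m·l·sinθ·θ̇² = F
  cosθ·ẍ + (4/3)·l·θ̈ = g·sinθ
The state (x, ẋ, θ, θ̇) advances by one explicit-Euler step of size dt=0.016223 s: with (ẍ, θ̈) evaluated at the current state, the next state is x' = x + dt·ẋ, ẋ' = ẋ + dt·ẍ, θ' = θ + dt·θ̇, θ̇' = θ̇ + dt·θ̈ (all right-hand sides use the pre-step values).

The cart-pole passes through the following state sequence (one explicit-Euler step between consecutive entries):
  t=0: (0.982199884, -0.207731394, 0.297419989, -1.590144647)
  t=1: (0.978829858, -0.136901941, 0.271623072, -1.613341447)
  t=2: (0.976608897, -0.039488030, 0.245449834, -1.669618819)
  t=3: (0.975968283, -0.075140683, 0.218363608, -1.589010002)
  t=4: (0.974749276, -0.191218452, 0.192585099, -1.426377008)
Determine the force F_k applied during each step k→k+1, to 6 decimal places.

F_0 = 8.078534 N
F_1 = 10.811126 N
F_2 = -3.257364 N
F_3 = -11.720489 N

step 0→1:
  ẍ = (ẋ'−ẋ)/dt = (-0.136901941−-0.207731394)/0.016223 = 4.365990
  θ̈ = (θ̇'−θ̇)/dt = (-1.613341447−-1.590144647)/0.016223 = -1.429871
  sinθ=0.293054, cosθ=0.956096
  F = (M+m)·ẍ + m·l·cosθ·θ̈ − m·l·sinθ·θ̇² = 8.632033 + -0.358942 − 0.194557 = 8.078534
step 1→2:
  ẍ = (ẋ'−ẋ)/dt = (-0.039488030−-0.136901941)/0.016223 = 6.004679
  θ̈ = (θ̇'−θ̇)/dt = (-1.669618819−-1.613341447)/0.016223 = -3.468987
  sinθ=0.268295, cosθ=0.963337
  F = (M+m)·ẍ + m·l·cosθ·θ̈ − m·l·sinθ·θ̇² = 11.871899 + -0.877419 − 0.183355 = 10.811126
step 2→3:
  ẍ = (ẋ'−ẋ)/dt = (-0.075140683−-0.039488030)/0.016223 = -2.197661
  θ̈ = (θ̇'−θ̇)/dt = (-1.589010002−-1.669618819)/0.016223 = 4.968798
  sinθ=0.242993, cosθ=0.970028
  F = (M+m)·ẍ + m·l·cosθ·θ̈ − m·l·sinθ·θ̇² = -4.345013 + 1.265499 − 0.177850 = -3.257364
step 3→4:
  ẍ = (ẋ'−ẋ)/dt = (-0.191218452−-0.075140683)/0.016223 = -7.155136
  θ̈ = (θ̇'−θ̇)/dt = (-1.426377008−-1.589010002)/0.016223 = 10.024841
  sinθ=0.216632, cosθ=0.976253
  F = (M+m)·ẍ + m·l·cosθ·θ̈ − m·l·sinθ·θ̇² = -14.146476 + 2.569603 − 0.143616 = -11.720489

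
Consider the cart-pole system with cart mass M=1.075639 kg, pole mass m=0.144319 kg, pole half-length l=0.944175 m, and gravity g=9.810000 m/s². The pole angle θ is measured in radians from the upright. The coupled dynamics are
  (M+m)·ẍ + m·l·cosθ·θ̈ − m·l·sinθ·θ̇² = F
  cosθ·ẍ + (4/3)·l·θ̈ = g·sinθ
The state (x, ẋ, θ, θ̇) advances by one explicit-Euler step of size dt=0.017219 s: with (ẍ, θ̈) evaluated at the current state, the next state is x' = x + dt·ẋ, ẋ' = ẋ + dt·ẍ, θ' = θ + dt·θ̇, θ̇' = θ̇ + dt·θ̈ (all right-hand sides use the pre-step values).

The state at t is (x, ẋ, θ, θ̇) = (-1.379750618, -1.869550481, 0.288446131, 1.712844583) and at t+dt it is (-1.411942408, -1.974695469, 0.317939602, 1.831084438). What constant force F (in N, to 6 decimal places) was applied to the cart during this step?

ẍ = (ẋ'−ẋ)/dt = (-1.974695469−-1.869550481)/0.017219 = -6.106335
θ̈ = (θ̇'−θ̇)/dt = (1.831084438−1.712844583)/0.017219 = 6.866825
sinθ=0.284463, cosθ=0.958687
F = (M+m)·ẍ + m·l·cosθ·θ̈ − m·l·sinθ·θ̇² = -7.449473 + 0.897034 − 0.113720 = -6.666159

F = -6.666159 N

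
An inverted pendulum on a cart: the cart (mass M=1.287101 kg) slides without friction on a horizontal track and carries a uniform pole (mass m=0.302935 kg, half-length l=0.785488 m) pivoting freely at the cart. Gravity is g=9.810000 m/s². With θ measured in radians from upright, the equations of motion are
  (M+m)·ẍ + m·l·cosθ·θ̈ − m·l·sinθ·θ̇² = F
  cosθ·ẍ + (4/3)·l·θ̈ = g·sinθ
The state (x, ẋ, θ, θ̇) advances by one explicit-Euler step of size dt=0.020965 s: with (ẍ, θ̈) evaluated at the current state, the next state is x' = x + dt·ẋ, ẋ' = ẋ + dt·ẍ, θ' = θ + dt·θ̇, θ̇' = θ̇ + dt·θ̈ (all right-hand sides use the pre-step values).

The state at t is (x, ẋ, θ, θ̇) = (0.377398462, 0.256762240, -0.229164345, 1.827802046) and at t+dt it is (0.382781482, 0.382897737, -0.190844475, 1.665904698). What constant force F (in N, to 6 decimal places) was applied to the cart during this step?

ẍ = (ẋ'−ẋ)/dt = (0.382897737−0.256762240)/0.020965 = 6.016480
θ̈ = (θ̇'−θ̇)/dt = (1.665904698−1.827802046)/0.020965 = -7.722268
sinθ=-0.227164, cosθ=0.973857
F = (M+m)·ẍ + m·l·cosθ·θ̈ − m·l·sinθ·θ̇² = 9.566419 + -1.789488 − -0.180587 = 7.957518

F = 7.957518 N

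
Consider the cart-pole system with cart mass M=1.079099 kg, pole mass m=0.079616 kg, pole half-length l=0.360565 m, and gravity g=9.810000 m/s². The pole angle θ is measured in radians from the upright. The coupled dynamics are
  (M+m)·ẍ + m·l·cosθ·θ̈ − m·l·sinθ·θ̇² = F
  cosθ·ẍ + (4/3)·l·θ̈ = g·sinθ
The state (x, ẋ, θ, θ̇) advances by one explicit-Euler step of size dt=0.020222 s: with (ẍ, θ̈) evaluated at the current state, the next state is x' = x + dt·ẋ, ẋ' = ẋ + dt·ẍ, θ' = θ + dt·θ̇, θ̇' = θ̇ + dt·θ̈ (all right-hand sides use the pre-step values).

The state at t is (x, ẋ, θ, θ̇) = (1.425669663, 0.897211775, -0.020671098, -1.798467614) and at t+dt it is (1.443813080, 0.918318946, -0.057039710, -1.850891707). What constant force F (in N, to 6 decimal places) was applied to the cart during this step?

F = 1.136950 N

ẍ = (ẋ'−ẋ)/dt = (0.918318946−0.897211775)/0.020222 = 1.043773
θ̈ = (θ̇'−θ̇)/dt = (-1.850891707−-1.798467614)/0.020222 = -2.592429
sinθ=-0.020670, cosθ=0.999786
F = (M+m)·ẍ + m·l·cosθ·θ̈ − m·l·sinθ·θ̇² = 1.209435 + -0.074404 − -0.001919 = 1.136950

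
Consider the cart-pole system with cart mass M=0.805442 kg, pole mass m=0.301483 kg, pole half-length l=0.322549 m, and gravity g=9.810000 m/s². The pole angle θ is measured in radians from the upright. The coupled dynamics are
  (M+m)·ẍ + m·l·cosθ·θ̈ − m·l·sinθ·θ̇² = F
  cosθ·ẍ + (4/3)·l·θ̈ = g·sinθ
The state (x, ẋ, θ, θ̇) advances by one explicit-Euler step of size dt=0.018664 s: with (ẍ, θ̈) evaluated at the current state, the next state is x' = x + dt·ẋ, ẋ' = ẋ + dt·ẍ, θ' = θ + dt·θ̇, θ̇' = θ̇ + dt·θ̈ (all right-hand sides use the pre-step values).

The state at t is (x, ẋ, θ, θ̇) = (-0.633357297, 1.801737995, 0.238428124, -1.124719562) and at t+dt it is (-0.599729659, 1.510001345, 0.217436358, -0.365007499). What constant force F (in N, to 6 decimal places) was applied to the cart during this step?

F = -13.485108 N

ẍ = (ẋ'−ẋ)/dt = (1.510001345−1.801737995)/0.018664 = -15.630982
θ̈ = (θ̇'−θ̇)/dt = (-0.365007499−-1.124719562)/0.018664 = 40.704675
sinθ=0.236176, cosθ=0.971710
F = (M+m)·ẍ + m·l·cosθ·θ̈ − m·l·sinθ·θ̇² = -17.302325 + 3.846269 − 0.029052 = -13.485108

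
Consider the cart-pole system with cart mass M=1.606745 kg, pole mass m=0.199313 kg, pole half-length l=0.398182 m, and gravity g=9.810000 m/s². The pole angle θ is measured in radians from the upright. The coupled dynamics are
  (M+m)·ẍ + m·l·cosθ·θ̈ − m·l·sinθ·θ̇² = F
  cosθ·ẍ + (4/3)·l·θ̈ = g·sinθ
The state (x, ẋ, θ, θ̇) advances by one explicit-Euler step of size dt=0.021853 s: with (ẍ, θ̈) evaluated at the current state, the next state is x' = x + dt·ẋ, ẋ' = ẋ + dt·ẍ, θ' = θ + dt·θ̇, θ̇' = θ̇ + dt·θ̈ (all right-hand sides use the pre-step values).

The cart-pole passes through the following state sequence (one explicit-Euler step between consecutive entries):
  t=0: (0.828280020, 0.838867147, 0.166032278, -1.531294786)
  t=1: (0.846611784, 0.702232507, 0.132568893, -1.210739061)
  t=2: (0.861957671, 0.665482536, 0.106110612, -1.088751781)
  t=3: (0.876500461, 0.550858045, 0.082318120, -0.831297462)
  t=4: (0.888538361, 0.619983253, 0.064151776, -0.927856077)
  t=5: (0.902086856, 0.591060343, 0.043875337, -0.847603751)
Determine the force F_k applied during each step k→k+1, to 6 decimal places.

step 0→1:
  ẍ = (ẋ'−ẋ)/dt = (0.702232507−0.838867147)/0.021853 = -6.252443
  θ̈ = (θ̇'−θ̇)/dt = (-1.210739061−-1.531294786)/0.021853 = 14.668729
  sinθ=0.165271, cosθ=0.986248
  F = (M+m)·ẍ + m·l·cosθ·θ̈ − m·l·sinθ·θ̇² = -11.292275 + 1.148143 − 0.030756 = -10.174888
step 1→2:
  ẍ = (ẋ'−ẋ)/dt = (0.665482536−0.702232507)/0.021853 = -1.681690
  θ̈ = (θ̇'−θ̇)/dt = (-1.088751781−-1.210739061)/0.021853 = 5.582175
  sinθ=0.132181, cosθ=0.991226
  F = (M+m)·ẍ + m·l·cosθ·θ̈ − m·l·sinθ·θ̇² = -3.037230 + 0.439130 − 0.015378 = -2.613477
step 2→3:
  ẍ = (ẋ'−ẋ)/dt = (0.550858045−0.665482536)/0.021853 = -5.245252
  θ̈ = (θ̇'−θ̇)/dt = (-0.831297462−-1.088751781)/0.021853 = 11.781189
  sinθ=0.105912, cosθ=0.994376
  F = (M+m)·ẍ + m·l·cosθ·θ̈ − m·l·sinθ·θ̇² = -9.473229 + 0.929730 − 0.009964 = -8.553463
step 3→4:
  ẍ = (ẋ'−ẋ)/dt = (0.619983253−0.550858045)/0.021853 = 3.163191
  θ̈ = (θ̇'−θ̇)/dt = (-0.927856077−-0.831297462)/0.021853 = -4.418552
  sinθ=0.082225, cosθ=0.996614
  F = (M+m)·ẍ + m·l·cosθ·θ̈ − m·l·sinθ·θ̇² = 5.712906 + -0.349481 − 0.004510 = 5.358915
step 4→5:
  ẍ = (ẋ'−ẋ)/dt = (0.591060343−0.619983253)/0.021853 = -1.323521
  θ̈ = (θ̇'−θ̇)/dt = (-0.847603751−-0.927856077)/0.021853 = 3.672371
  sinθ=0.064108, cosθ=0.997943
  F = (M+m)·ẍ + m·l·cosθ·θ̈ − m·l·sinθ·θ̇² = -2.390356 + 0.290850 − 0.004380 = -2.103886

F_0 = -10.174888 N
F_1 = -2.613477 N
F_2 = -8.553463 N
F_3 = 5.358915 N
F_4 = -2.103886 N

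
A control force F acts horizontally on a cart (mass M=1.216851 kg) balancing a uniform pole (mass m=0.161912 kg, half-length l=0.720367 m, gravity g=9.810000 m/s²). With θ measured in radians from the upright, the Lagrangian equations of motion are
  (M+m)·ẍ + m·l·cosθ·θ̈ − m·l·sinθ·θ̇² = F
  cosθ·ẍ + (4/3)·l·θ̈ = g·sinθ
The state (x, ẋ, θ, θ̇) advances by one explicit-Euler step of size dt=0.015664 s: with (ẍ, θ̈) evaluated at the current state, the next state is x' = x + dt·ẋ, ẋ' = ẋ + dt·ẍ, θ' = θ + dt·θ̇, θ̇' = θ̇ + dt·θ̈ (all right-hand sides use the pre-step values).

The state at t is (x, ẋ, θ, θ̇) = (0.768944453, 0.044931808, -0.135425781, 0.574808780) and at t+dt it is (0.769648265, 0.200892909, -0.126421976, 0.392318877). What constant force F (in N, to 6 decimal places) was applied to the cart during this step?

F = 12.386675 N

ẍ = (ẋ'−ẋ)/dt = (0.200892909−0.044931808)/0.015664 = 9.956659
θ̈ = (θ̇'−θ̇)/dt = (0.392318877−0.574808780)/0.015664 = -11.650275
sinθ=-0.135012, cosθ=0.990844
F = (M+m)·ẍ + m·l·cosθ·θ̈ − m·l·sinθ·θ̇² = 13.727873 + -1.346401 − -0.005203 = 12.386675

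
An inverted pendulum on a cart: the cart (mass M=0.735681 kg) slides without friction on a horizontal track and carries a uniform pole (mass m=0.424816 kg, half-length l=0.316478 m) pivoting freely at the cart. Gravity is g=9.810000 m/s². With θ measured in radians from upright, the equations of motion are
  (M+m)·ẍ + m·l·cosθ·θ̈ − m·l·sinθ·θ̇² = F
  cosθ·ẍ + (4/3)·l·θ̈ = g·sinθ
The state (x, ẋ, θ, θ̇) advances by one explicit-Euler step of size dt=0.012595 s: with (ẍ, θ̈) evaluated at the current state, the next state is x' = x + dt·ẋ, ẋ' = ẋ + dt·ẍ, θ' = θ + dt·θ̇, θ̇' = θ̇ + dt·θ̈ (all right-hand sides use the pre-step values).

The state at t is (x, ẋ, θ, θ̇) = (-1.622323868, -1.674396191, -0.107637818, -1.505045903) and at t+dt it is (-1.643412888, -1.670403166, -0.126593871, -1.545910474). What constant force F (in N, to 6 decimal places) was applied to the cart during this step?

ẍ = (ẋ'−ẋ)/dt = (-1.670403166−-1.674396191)/0.012595 = 0.317033
θ̈ = (θ̇'−θ̇)/dt = (-1.545910474−-1.505045903)/0.012595 = -3.244507
sinθ=-0.107430, cosθ=0.994213
F = (M+m)·ẍ + m·l·cosθ·θ̈ − m·l·sinθ·θ̇² = 0.367915 + -0.433683 − -0.032717 = -0.033051

F = -0.033051 N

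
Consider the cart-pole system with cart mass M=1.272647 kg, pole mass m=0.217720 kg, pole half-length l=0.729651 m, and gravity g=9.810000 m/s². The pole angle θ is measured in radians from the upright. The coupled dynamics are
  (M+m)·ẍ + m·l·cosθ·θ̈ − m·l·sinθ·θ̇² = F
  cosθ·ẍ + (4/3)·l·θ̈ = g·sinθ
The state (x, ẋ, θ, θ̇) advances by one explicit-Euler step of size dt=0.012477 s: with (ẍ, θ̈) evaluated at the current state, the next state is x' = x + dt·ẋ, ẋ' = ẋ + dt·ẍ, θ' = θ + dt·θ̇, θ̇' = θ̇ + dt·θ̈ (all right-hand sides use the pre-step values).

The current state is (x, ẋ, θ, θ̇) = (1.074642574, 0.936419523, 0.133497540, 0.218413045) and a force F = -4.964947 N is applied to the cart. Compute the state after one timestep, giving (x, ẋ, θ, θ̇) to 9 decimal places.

(1.086326280, 0.887868323, 0.136222680, 0.284620111)

sinθ=0.133101370, cosθ=0.991102429
temp = (F + m·l·θ̇²·sinθ)/(M+m) = (-4.964947 + 0.001008679)/1.490367 = -3.330681853
θ̈ = (g·sinθ − cosθ·temp)/(l·(4/3 − m·cos²θ/(M+m))) = 5.306328936
ẍ = temp − m·l·θ̈·cosθ/(M+m) = -3.891255904
Euler: x'=1.074642574+0.012477·0.936419523=1.086326280, ẋ'=0.936419523+0.012477·-3.891255904=0.887868323
       θ'=0.133497540+0.012477·0.218413045=0.136222680, θ̇'=0.218413045+0.012477·5.306328936=0.284620111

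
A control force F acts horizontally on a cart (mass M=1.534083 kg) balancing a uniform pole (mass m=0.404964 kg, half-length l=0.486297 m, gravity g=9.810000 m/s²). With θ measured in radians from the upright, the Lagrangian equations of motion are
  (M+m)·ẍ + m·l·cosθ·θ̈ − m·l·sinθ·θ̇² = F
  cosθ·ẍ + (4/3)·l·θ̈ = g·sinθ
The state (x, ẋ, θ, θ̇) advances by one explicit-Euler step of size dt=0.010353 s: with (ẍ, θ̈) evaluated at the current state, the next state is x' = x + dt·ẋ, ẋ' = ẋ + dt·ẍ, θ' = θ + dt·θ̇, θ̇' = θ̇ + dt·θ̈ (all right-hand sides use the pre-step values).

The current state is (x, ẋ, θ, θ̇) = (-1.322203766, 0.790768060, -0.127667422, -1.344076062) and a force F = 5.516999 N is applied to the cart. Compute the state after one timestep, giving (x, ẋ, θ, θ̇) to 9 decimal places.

sinθ=-0.127320897, cosθ=0.991861578
temp = (F + m·l·θ̇²·sinθ)/(M+m) = (5.516999 + -0.045296577)/1.939047 = 2.821851364
θ̈ = (g·sinθ − cosθ·temp)/(l·(4/3 − m·cos²θ/(M+m))) = -7.380211589
ẍ = temp − m·l·θ̈·cosθ/(M+m) = 3.565297575
Euler: x'=-1.322203766+0.010353·0.790768060=-1.314016944, ẋ'=0.790768060+0.010353·3.565297575=0.827679586
       θ'=-0.127667422+0.010353·-1.344076062=-0.141582641, θ̇'=-1.344076062+0.010353·-7.380211589=-1.420483393

(-1.314016944, 0.827679586, -0.141582641, -1.420483393)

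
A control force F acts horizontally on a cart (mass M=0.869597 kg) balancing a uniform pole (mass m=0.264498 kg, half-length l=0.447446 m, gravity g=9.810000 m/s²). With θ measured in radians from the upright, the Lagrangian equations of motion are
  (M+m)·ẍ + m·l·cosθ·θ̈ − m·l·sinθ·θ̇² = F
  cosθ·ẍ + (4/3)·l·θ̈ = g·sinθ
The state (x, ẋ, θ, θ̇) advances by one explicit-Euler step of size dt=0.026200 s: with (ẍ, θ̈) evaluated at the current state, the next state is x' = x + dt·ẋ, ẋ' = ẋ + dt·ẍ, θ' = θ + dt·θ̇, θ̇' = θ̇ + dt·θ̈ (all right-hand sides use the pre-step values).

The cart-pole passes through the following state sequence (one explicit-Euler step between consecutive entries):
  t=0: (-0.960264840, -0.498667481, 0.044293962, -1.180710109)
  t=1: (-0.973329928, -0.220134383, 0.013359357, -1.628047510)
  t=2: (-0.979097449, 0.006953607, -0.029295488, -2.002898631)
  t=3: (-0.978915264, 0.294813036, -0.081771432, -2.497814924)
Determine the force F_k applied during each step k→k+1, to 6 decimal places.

step 0→1:
  ẍ = (ẋ'−ẋ)/dt = (-0.220134383−-0.498667481)/0.026200 = 10.631034
  θ̈ = (θ̇'−θ̇)/dt = (-1.628047510−-1.180710109)/0.026200 = -17.073947
  sinθ=0.044279, cosθ=0.999019
  F = (M+m)·ẍ + m·l·cosθ·θ̈ − m·l·sinθ·θ̇² = 12.056603 + -2.018695 − 0.007306 = 10.030602
step 1→2:
  ẍ = (ẋ'−ẋ)/dt = (0.006953607−-0.220134383)/0.026200 = 8.667481
  θ̈ = (θ̇'−θ̇)/dt = (-2.002898631−-1.628047510)/0.026200 = -14.307295
  sinθ=0.013359, cosθ=0.999911
  F = (M+m)·ẍ + m·l·cosθ·θ̈ − m·l·sinθ·θ̇² = 9.829746 + -1.693097 − 0.004191 = 8.132459
step 2→3:
  ẍ = (ẋ'−ẋ)/dt = (0.294813036−0.006953607)/0.026200 = 10.987001
  θ̈ = (θ̇'−θ̇)/dt = (-2.497814924−-2.002898631)/0.026200 = -18.889935
  sinθ=-0.029291, cosθ=0.999571
  F = (M+m)·ẍ + m·l·cosθ·θ̈ − m·l·sinθ·θ̇² = 12.460303 + -2.234638 − -0.013907 = 10.239572

F_0 = 10.030602 N
F_1 = 8.132459 N
F_2 = 10.239572 N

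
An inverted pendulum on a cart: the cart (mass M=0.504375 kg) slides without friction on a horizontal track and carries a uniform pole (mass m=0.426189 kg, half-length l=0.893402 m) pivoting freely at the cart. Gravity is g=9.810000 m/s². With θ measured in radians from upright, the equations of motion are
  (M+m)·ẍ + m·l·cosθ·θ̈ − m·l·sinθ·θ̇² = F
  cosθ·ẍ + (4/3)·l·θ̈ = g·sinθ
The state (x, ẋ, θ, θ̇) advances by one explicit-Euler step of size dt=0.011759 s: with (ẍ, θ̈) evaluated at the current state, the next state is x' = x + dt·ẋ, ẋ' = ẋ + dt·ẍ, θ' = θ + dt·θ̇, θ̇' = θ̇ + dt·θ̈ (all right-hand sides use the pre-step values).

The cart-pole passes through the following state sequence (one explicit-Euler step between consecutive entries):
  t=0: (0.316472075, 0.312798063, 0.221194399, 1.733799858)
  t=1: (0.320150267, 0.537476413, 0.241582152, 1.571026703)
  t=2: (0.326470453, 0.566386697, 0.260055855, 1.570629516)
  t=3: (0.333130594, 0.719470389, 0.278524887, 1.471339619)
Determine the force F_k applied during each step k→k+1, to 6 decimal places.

F_0 = 12.386897 N
F_1 = 2.050539 N
F_2 = 8.766040 N

step 0→1:
  ẍ = (ẋ'−ẋ)/dt = (0.537476413−0.312798063)/0.011759 = 19.106927
  θ̈ = (θ̇'−θ̇)/dt = (1.571026703−1.733799858)/0.011759 = -13.842432
  sinθ=0.219395, cosθ=0.975636
  F = (M+m)·ẍ + m·l·cosθ·θ̈ − m·l·sinθ·θ̇² = 17.780218 + -5.142205 − 0.251116 = 12.386897
step 1→2:
  ẍ = (ẋ'−ẋ)/dt = (0.566386697−0.537476413)/0.011759 = 2.458567
  θ̈ = (θ̇'−θ̇)/dt = (1.570629516−1.571026703)/0.011759 = -0.033777
  sinθ=0.239239, cosθ=0.970961
  F = (M+m)·ẍ + m·l·cosθ·θ̈ − m·l·sinθ·θ̇² = 2.287854 + -0.012487 − 0.224827 = 2.050539
step 2→3:
  ẍ = (ẋ'−ẋ)/dt = (0.719470389−0.566386697)/0.011759 = 13.018428
  θ̈ = (θ̇'−θ̇)/dt = (1.471339619−1.570629516)/0.011759 = -8.443737
  sinθ=0.257135, cosθ=0.966376
  F = (M+m)·ẍ + m·l·cosθ·θ̈ − m·l·sinθ·θ̇² = 12.114480 + -3.106918 − 0.241522 = 8.766040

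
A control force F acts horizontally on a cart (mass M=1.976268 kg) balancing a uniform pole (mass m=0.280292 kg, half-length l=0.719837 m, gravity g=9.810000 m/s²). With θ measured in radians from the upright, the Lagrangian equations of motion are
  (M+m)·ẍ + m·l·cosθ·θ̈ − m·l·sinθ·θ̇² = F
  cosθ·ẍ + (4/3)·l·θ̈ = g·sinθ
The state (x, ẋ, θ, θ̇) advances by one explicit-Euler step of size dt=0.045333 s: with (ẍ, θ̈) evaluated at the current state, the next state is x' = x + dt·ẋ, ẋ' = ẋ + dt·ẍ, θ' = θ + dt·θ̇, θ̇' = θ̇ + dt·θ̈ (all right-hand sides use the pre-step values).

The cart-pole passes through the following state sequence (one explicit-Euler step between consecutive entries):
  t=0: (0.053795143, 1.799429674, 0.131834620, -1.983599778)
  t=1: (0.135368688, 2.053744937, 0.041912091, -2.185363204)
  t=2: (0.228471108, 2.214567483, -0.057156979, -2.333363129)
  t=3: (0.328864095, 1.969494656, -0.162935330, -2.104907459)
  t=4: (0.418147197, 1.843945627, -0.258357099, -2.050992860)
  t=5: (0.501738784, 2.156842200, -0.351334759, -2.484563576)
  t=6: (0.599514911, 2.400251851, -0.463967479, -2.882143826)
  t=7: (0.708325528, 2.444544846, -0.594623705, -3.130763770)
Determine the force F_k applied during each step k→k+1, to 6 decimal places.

step 0→1:
  ẍ = (ẋ'−ẋ)/dt = (2.053744937−1.799429674)/0.045333 = 5.609937
  θ̈ = (θ̇'−θ̇)/dt = (-2.185363204−-1.983599778)/0.045333 = -4.450697
  sinθ=0.131453, cosθ=0.991322
  F = (M+m)·ẍ + m·l·cosθ·θ̈ − m·l·sinθ·θ̇² = 12.659159 + -0.890200 − 0.104358 = 11.664601
step 1→2:
  ẍ = (ẋ'−ẋ)/dt = (2.214567483−2.053744937)/0.045333 = 3.547582
  θ̈ = (θ̇'−θ̇)/dt = (-2.333363129−-2.185363204)/0.045333 = -3.264728
  sinθ=0.041900, cosθ=0.999122
  F = (M+m)·ẍ + m·l·cosθ·θ̈ − m·l·sinθ·θ̇² = 8.005332 + -0.658128 − 0.040374 = 7.306830
step 2→3:
  ẍ = (ẋ'−ẋ)/dt = (1.969494656−2.214567483)/0.045333 = -5.406058
  θ̈ = (θ̇'−θ̇)/dt = (-2.104907459−-2.333363129)/0.045333 = 5.039500
  sinθ=-0.057126, cosθ=0.998367
  F = (M+m)·ẍ + m·l·cosθ·θ̈ − m·l·sinθ·θ̇² = -12.199094 + 1.015132 − -0.062754 = -11.121208
step 3→4:
  ẍ = (ẋ'−ẋ)/dt = (1.843945627−1.969494656)/0.045333 = -2.769484
  θ̈ = (θ̇'−θ̇)/dt = (-2.050992860−-2.104907459)/0.045333 = 1.189301
  sinθ=-0.162215, cosθ=0.986755
  F = (M+m)·ẍ + m·l·cosθ·θ̈ − m·l·sinθ·θ̇² = -6.249507 + 0.236781 − -0.145012 = -5.867715
step 4→5:
  ẍ = (ẋ'−ẋ)/dt = (2.156842200−1.843945627)/0.045333 = 6.902181
  θ̈ = (θ̇'−θ̇)/dt = (-2.484563576−-2.050992860)/0.045333 = -9.564130
  sinθ=-0.255493, cosθ=0.966811
  F = (M+m)·ẍ + m·l·cosθ·θ̈ − m·l·sinθ·θ̇² = 15.575186 + -1.865658 − -0.216846 = 13.926374
step 5→6:
  ẍ = (ẋ'−ẋ)/dt = (2.400251851−2.156842200)/0.045333 = 5.369370
  θ̈ = (θ̇'−θ̇)/dt = (-2.882143826−-2.484563576)/0.045333 = -8.770217
  sinθ=-0.344151, cosθ=0.938914
  F = (M+m)·ẍ + m·l·cosθ·θ̈ − m·l·sinθ·θ̇² = 12.116306 + -1.661426 − -0.428642 = 10.883521
step 6→7:
  ẍ = (ẋ'−ẋ)/dt = (2.444544846−2.400251851)/0.045333 = 0.977059
  θ̈ = (θ̇'−θ̇)/dt = (-3.130763770−-2.882143826)/0.045333 = -5.484304
  sinθ=-0.447500, cosθ=0.894284
  F = (M+m)·ẍ + m·l·cosθ·θ̈ − m·l·sinθ·θ̇² = 2.204791 + -0.989559 − -0.750013 = 1.965245

F_0 = 11.664601 N
F_1 = 7.306830 N
F_2 = -11.121208 N
F_3 = -5.867715 N
F_4 = 13.926374 N
F_5 = 10.883521 N
F_6 = 1.965245 N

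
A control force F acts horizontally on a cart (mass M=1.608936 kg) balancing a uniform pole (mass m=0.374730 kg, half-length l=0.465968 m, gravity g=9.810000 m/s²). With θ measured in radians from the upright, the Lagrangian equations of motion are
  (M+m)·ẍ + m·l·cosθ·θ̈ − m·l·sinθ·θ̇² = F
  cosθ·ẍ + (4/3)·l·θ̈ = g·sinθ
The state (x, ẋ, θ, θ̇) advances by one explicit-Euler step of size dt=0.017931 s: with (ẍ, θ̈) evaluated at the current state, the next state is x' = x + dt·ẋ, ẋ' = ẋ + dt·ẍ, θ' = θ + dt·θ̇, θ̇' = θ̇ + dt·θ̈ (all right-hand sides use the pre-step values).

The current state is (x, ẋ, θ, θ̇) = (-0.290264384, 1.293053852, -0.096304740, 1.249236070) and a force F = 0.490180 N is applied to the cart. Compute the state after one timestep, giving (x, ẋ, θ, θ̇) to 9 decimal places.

(-0.267078635, 1.300707558, -0.073904688, 1.209749929)

sinθ=-0.096155944, cosθ=0.995366282
temp = (F + m·l·θ̇²·sinθ)/(M+m) = (0.490180 + -0.026202319)/1.983666 = 0.233899095
θ̈ = (g·sinθ − cosθ·temp)/(l·(4/3 − m·cos²θ/(M+m))) = -2.202115939
ẍ = temp − m·l·θ̈·cosθ/(M+m) = 0.426842132
Euler: x'=-0.290264384+0.017931·1.293053852=-0.267078635, ẋ'=1.293053852+0.017931·0.426842132=1.300707558
       θ'=-0.096304740+0.017931·1.249236070=-0.073904688, θ̇'=1.249236070+0.017931·-2.202115939=1.209749929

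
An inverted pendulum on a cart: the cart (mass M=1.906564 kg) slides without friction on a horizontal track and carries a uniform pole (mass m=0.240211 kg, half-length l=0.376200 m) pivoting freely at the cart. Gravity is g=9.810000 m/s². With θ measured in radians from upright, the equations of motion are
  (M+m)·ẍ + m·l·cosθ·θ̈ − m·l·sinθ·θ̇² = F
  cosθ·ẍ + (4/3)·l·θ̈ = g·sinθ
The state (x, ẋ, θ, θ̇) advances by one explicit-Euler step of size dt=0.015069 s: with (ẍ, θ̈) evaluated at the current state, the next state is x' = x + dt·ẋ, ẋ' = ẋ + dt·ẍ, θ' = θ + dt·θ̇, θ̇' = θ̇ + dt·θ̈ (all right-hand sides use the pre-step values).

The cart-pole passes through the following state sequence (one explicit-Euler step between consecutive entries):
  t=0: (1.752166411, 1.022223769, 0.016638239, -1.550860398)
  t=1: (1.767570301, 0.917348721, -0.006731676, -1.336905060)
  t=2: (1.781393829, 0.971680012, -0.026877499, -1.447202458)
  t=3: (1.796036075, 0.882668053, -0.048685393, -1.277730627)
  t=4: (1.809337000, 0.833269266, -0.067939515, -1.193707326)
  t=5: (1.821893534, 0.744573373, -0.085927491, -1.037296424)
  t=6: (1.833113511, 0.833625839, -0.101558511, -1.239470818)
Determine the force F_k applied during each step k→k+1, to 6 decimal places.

step 0→1:
  ẍ = (ẋ'−ẋ)/dt = (0.917348721−1.022223769)/0.015069 = -6.959655
  θ̈ = (θ̇'−θ̇)/dt = (-1.336905060−-1.550860398)/0.015069 = 14.198377
  sinθ=0.016637, cosθ=0.999862
  F = (M+m)·ẍ + m·l·cosθ·θ̈ − m·l·sinθ·θ̇² = -14.940814 + 1.282892 − 0.003616 = -13.661538
step 1→2:
  ẍ = (ẋ'−ẋ)/dt = (0.971680012−0.917348721)/0.015069 = 3.605501
  θ̈ = (θ̇'−θ̇)/dt = (-1.447202458−-1.336905060)/0.015069 = -7.319490
  sinθ=-0.006732, cosθ=0.999977
  F = (M+m)·ẍ + m·l·cosθ·θ̈ − m·l·sinθ·θ̇² = 7.740199 + -0.661428 − -0.001087 = 7.079858
step 2→3:
  ẍ = (ẋ'−ẋ)/dt = (0.882668053−0.971680012)/0.015069 = -5.906959
  θ̈ = (θ̇'−θ̇)/dt = (-1.277730627−-1.447202458)/0.015069 = 11.246389
  sinθ=-0.026874, cosθ=0.999639
  F = (M+m)·ẍ + m·l·cosθ·θ̈ − m·l·sinθ·θ̇² = -12.680911 + 1.015940 − -0.005086 = -11.659885
step 3→4:
  ẍ = (ẋ'−ẋ)/dt = (0.833269266−0.882668053)/0.015069 = -3.278173
  θ̈ = (θ̇'−θ̇)/dt = (-1.193707326−-1.277730627)/0.015069 = 5.575904
  sinθ=-0.048666, cosθ=0.998815
  F = (M+m)·ẍ + m·l·cosθ·θ̈ − m·l·sinθ·θ̇² = -7.037500 + 0.503283 − -0.007180 = -6.527037
step 4→5:
  ẍ = (ẋ'−ẋ)/dt = (0.744573373−0.833269266)/0.015069 = -5.885984
  θ̈ = (θ̇'−θ̇)/dt = (-1.037296424−-1.193707326)/0.015069 = 10.379647
  sinθ=-0.067887, cosθ=0.997693
  F = (M+m)·ẍ + m·l·cosθ·θ̈ − m·l·sinθ·θ̇² = -12.635883 + 0.935818 − -0.008742 = -11.691324
step 5→6:
  ẍ = (ẋ'−ẋ)/dt = (0.833625839−0.744573373)/0.015069 = 5.909647
  θ̈ = (θ̇'−θ̇)/dt = (-1.239470818−-1.037296424)/0.015069 = -13.416577
  sinθ=-0.085822, cosθ=0.996311
  F = (M+m)·ẍ + m·l·cosθ·θ̈ − m·l·sinθ·θ̇² = 12.686682 + -1.207948 − -0.008345 = 11.487079

F_0 = -13.661538 N
F_1 = 7.079858 N
F_2 = -11.659885 N
F_3 = -6.527037 N
F_4 = -11.691324 N
F_5 = 11.487079 N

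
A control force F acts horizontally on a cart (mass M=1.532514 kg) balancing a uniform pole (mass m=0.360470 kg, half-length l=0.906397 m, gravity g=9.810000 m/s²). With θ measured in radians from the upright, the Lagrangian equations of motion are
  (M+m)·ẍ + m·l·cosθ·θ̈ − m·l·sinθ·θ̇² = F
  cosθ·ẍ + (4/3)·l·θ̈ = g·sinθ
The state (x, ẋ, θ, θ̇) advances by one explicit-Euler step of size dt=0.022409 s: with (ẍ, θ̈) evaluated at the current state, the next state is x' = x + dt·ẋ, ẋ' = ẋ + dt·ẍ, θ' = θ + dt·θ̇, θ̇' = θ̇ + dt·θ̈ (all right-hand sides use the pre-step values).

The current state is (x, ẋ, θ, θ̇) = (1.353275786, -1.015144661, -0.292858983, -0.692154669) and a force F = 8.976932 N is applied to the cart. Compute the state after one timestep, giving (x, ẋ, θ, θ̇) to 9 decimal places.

sinθ=-0.288690656, cosθ=0.957422428
temp = (F + m·l·θ̇²·sinθ)/(M+m) = (8.976932 + -0.045188364)/1.892984 = 4.718340797
θ̈ = (g·sinθ − cosθ·temp)/(l·(4/3 − m·cos²θ/(M+m))) = -6.997430065
ẍ = temp − m·l·θ̈·cosθ/(M+m) = 5.874673494
Euler: x'=1.353275786+0.022409·-1.015144661=1.330527409, ẋ'=-1.015144661+0.022409·5.874673494=-0.883499103
       θ'=-0.292858983+0.022409·-0.692154669=-0.308369477, θ̇'=-0.692154669+0.022409·-6.997430065=-0.848960079

(1.330527409, -0.883499103, -0.308369477, -0.848960079)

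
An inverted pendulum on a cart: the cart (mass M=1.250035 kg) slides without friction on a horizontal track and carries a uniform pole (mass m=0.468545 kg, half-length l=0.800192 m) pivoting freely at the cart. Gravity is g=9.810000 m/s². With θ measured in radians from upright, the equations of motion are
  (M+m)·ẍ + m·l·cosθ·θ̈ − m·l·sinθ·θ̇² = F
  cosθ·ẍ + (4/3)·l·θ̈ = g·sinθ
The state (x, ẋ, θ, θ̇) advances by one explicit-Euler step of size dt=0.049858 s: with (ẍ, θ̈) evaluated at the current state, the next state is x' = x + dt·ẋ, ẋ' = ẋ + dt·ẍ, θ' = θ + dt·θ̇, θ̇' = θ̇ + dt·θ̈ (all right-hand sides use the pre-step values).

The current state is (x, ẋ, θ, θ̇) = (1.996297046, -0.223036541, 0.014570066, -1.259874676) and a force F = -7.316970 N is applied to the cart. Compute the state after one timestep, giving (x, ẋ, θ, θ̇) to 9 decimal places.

(1.985176890, -0.491372402, -0.048244766, -1.001717775)

sinθ=0.014569550, cosθ=0.999893858
temp = (F + m·l·θ̇²·sinθ)/(M+m) = (-7.316970 + 0.008670544)/1.718580 = -4.252522115
θ̈ = (g·sinθ − cosθ·temp)/(l·(4/3 − m·cos²θ/(M+m))) = 5.177843085
ẍ = temp − m·l·θ̈·cosθ/(M+m) = -5.382002115
Euler: x'=1.996297046+0.049858·-0.223036541=1.985176890, ẋ'=-0.223036541+0.049858·-5.382002115=-0.491372402
       θ'=0.014570066+0.049858·-1.259874676=-0.048244766, θ̇'=-1.259874676+0.049858·5.177843085=-1.001717775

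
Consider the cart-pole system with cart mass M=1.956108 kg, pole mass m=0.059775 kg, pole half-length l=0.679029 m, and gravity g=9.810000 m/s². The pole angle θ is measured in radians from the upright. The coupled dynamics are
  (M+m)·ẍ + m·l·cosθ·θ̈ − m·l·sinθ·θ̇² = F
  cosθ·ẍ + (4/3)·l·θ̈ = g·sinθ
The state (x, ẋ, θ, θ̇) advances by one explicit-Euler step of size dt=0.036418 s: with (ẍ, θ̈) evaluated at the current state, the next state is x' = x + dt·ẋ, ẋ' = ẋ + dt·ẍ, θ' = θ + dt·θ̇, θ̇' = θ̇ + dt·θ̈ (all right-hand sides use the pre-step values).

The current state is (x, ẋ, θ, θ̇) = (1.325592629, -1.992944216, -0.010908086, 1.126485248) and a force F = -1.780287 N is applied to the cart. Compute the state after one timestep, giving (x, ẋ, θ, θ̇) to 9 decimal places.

(1.253013587, -2.025759226, 0.030116254, 1.158423618)

sinθ=-0.010907870, cosθ=0.999940507
temp = (F + m·l·θ̇²·sinθ)/(M+m) = (-1.780287 + -0.000561822)/2.015883 = -0.883408820
θ̈ = (g·sinθ − cosθ·temp)/(l·(4/3 − m·cos²θ/(M+m))) = 0.876994063
ẍ = temp − m·l·θ̈·cosθ/(M+m) = -0.901065677
Euler: x'=1.325592629+0.036418·-1.992944216=1.253013587, ẋ'=-1.992944216+0.036418·-0.901065677=-2.025759226
       θ'=-0.010908086+0.036418·1.126485248=0.030116254, θ̇'=1.126485248+0.036418·0.876994063=1.158423618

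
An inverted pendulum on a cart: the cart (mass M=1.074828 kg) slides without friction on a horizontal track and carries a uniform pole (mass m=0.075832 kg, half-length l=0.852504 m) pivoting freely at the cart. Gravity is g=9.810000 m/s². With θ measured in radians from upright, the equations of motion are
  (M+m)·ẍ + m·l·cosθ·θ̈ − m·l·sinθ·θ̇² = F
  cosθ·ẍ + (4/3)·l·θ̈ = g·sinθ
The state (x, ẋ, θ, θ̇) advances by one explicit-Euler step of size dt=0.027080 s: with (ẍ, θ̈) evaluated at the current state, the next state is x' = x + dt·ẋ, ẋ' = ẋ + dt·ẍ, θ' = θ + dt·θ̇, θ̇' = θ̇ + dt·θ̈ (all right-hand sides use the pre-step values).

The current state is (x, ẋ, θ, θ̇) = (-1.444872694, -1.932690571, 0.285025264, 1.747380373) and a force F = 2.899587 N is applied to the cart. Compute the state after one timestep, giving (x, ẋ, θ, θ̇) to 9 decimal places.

sinθ=0.281181696, cosθ=0.959654549
temp = (F + m·l·θ̇²·sinθ)/(M+m) = (2.899587 + 0.055502288)/1.150660 = 2.568168954
θ̈ = (g·sinθ − cosθ·temp)/(l·(4/3 − m·cos²θ/(M+m))) = 0.270835031
ẍ = temp − m·l·θ̈·cosθ/(M+m) = 2.553566640
Euler: x'=-1.444872694+0.027080·-1.932690571=-1.497209955, ẋ'=-1.932690571+0.027080·2.553566640=-1.863539986
       θ'=0.285025264+0.027080·1.747380373=0.332344325, θ̇'=1.747380373+0.027080·0.270835031=1.754714586

(-1.497209955, -1.863539986, 0.332344325, 1.754714586)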